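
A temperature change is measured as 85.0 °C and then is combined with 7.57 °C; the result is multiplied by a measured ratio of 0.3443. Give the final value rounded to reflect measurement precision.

31.9 °C

85.0 °C + 7.57 °C = 92.57 °C; the sum is limited to 1 decimal place (3 s.f.).
Carrying full precision, 92.57 × 0.3443 = 31.871851 °C; 0.3443 has 4 s.f., so the result keeps min(3, 4) = 3 s.f.
Rounded to 3 significant figures: 31.9 °C.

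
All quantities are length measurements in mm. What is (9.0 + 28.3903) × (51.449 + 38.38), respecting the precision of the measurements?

9.0 + 28.3903 = 37.3903, limited to 1 d.p. → 3 s.f.; 51.449 + 38.38 = 89.829, limited to 2 d.p. → 4 s.f.
Carrying full precision, 37.3903 × 89.829 = 3358.7332587; keep min(3, 4) = 3 s.f.
Rounded to 3 significant figures: 3.36 × 10³ mm².

3.36 × 10³ mm²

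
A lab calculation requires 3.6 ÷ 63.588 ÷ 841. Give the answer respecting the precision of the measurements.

6.7 × 10^-5

3.6 ÷ 63.588 ÷ 841 = 0.0000673180208771…
Multiplication/division keeps the fewest significant figures: 3.6 → 2 s.f., 63.588 → 5 s.f., 841 → 3 s.f.; limit is 2.
Rounded to 2 significant figures: 6.7 × 10^-5.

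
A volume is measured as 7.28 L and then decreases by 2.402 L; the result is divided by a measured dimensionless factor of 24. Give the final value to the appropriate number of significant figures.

0.20 L

7.28 L − 2.402 L = 4.878 L; the difference is limited to 2 decimal places (3 s.f.).
Carrying full precision, 4.878 ÷ 24 = 0.20325 L; 24 has 2 s.f., so the result keeps min(3, 2) = 2 s.f.
Rounded to 2 significant figures: 0.20 L.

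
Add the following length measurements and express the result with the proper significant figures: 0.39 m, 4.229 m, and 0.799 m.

5.42 m

0.39 m + 4.229 m + 0.799 m = 5.418 m.
Addition/subtraction keeps the fewest decimal places: 0.39 → 2 decimal places, 4.229 → 3 decimal places, 0.799 → 3 decimal places; limit is 2.
Rounded to 2 decimal places: 5.42 m.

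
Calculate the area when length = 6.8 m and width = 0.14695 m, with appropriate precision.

1.0 m²

area = 6.8 m × 0.14695 m = 0.99926 m².
6.8 has 2 significant figures; 0.14695 has 5.
Division/multiplication keeps the fewest: 2 significant figures.
Rounded: 1.0 m².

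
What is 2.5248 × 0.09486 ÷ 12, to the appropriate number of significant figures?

2.5248 × 0.09486 ÷ 12 = 0.019958544
Multiplication/division keeps the fewest significant figures: 2.5248 → 5 s.f., 0.09486 → 4 s.f., 12 → 2 s.f.; limit is 2.
Rounded to 2 significant figures: 0.020.

0.020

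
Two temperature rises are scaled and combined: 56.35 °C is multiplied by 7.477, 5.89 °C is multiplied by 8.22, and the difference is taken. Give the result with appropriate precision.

372.9 °C

56.35 × 7.477 = 421.32895 → 421.3 °C (4 s.f., last digit at the 10^-1 place).
5.89 × 8.22 = 48.4158 → 48.4 °C (3 s.f., last digit at the 10^-1 place).
Difference: 372.91315 °C; keep the coarser place, 10^-1.
Result: 372.9 °C.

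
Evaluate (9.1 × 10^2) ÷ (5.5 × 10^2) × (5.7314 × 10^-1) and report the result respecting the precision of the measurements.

(9.1 × 10^2) ÷ (5.5 × 10^2) × (5.7314 × 10^-1) = 0.948286181818…
Multiplication/division keeps the fewest significant figures: 9.1 × 10^2 → 2 s.f., 5.5 × 10^2 → 2 s.f., 5.7314 × 10^-1 → 5 s.f.; limit is 2.
Rounded to 2 significant figures: 0.95.

0.95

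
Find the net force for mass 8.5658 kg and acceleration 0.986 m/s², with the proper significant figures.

net force = 8.5658 kg × 0.986 m/s² = 8.4458788 N.
8.5658 has 5 significant figures; 0.986 has 3.
Division/multiplication keeps the fewest: 3 significant figures.
Rounded: 8.45 N.

8.45 N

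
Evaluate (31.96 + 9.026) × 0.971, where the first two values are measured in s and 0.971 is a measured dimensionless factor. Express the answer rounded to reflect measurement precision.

39.8 s

31.96 s + 9.026 s = 40.986 s; the sum is limited to 2 decimal places (4 s.f.).
Carrying full precision, 40.986 × 0.971 = 39.797406 s; 0.971 has 3 s.f., so the result keeps min(4, 3) = 3 s.f.
Rounded to 3 significant figures: 39.8 s.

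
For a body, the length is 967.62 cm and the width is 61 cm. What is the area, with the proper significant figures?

5.9 × 10⁴ cm²

area = 967.62 cm × 61 cm = 59024.82 cm².
967.62 has 5 significant figures; 61 has 2.
Division/multiplication keeps the fewest: 2 significant figures.
Rounded: 5.9 × 10⁴ cm².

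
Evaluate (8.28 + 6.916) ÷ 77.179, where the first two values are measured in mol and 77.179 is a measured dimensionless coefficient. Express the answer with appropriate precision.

0.1969 mol

8.28 mol + 6.916 mol = 15.196 mol; the sum is limited to 2 decimal places (4 s.f.).
Carrying full precision, 15.196 ÷ 77.179 = 0.196892937198… mol; 77.179 has 5 s.f., so the result keeps min(4, 5) = 4 s.f.
Rounded to 4 significant figures: 0.1969 mol.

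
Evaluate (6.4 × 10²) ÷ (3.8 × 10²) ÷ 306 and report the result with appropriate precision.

0.0055

(6.4 × 10²) ÷ (3.8 × 10²) ÷ 306 = 0.00550395596835…
Multiplication/division keeps the fewest significant figures: 6.4 × 10² → 2 s.f., 3.8 × 10² → 2 s.f., 306 → 3 s.f.; limit is 2.
Rounded to 2 significant figures: 0.0055.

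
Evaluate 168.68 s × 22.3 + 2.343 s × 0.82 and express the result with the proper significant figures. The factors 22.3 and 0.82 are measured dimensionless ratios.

168.68 × 22.3 = 3761.564 → 3.76 × 10^3 s (3 s.f., last digit at the 10^1 place).
2.343 × 0.82 = 1.92126 → 1.9 s (2 s.f., last digit at the 10^-1 place).
Sum: 3763.48526 s; keep the coarser place, 10^1.
Result: 3.76 × 10^3 s.

3.76 × 10^3 s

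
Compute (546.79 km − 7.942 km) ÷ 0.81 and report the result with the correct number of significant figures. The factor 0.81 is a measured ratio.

546.79 km − 7.942 km = 538.848 km; the difference is limited to 2 decimal places (5 s.f.).
Carrying full precision, 538.848 ÷ 0.81 = 665.244444444… km; 0.81 has 2 s.f., so the result keeps min(5, 2) = 2 s.f.
Rounded to 2 significant figures: 6.7 × 10^2 km.

6.7 × 10^2 km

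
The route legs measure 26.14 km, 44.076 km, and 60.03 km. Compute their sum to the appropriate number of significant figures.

130.25 km

26.14 km + 44.076 km + 60.03 km = 130.246 km.
Addition/subtraction keeps the fewest decimal places: 26.14 → 2 decimal places, 44.076 → 3 decimal places, 60.03 → 2 decimal places; limit is 2.
Rounded to 2 decimal places: 130.25 km.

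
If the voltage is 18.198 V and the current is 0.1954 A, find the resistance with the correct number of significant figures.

resistance = 18.198 V ÷ 0.1954 A = 93.1320368475… Ω.
18.198 has 5 significant figures; 0.1954 has 4.
Division/multiplication keeps the fewest: 4 significant figures.
Rounded: 93.13 Ω.

93.13 Ω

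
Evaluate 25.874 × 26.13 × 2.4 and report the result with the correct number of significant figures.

1.6 × 10^3

25.874 × 26.13 × 2.4 = 1622.610288
Multiplication/division keeps the fewest significant figures: 25.874 → 5 s.f., 26.13 → 4 s.f., 2.4 → 2 s.f.; limit is 2.
Rounded to 2 significant figures: 1.6 × 10^3.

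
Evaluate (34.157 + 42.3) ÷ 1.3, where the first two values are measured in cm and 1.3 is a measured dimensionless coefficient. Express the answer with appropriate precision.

34.157 cm + 42.3 cm = 76.457 cm; the sum is limited to 1 decimal place (3 s.f.).
Carrying full precision, 76.457 ÷ 1.3 = 58.8130769231… cm; 1.3 has 2 s.f., so the result keeps min(3, 2) = 2 s.f.
Rounded to 2 significant figures: 59 cm.

59 cm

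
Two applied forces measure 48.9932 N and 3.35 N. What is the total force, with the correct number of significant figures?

52.34 N

48.9932 N + 3.35 N = 52.3432 N.
Addition/subtraction keeps the fewest decimal places: 48.9932 → 4 decimal places, 3.35 → 2 decimal places; limit is 2.
Rounded to 2 decimal places: 52.34 N.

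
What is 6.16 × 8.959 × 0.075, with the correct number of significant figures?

6.16 × 8.959 × 0.075 = 4.139058
Multiplication/division keeps the fewest significant figures: 6.16 → 3 s.f., 8.959 → 4 s.f., 0.075 → 2 s.f.; limit is 2.
Rounded to 2 significant figures: 4.1.

4.1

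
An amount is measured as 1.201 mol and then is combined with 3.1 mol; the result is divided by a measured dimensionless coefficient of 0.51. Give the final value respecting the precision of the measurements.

8.4 mol

1.201 mol + 3.1 mol = 4.301 mol; the sum is limited to 1 decimal place (2 s.f.).
Carrying full precision, 4.301 ÷ 0.51 = 8.43333333333… mol; 0.51 has 2 s.f., so the result keeps min(2, 2) = 2 s.f.
Rounded to 2 significant figures: 8.4 mol.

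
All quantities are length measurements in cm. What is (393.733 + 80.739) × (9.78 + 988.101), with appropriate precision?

393.733 + 80.739 = 474.472, limited to 3 d.p. → 6 s.f.; 9.78 + 988.101 = 997.881, limited to 2 d.p. → 5 s.f.
Carrying full precision, 474.472 × 997.881 = 473466.593832; keep min(6, 5) = 5 s.f.
Rounded to 5 significant figures: 4.7347 × 10⁵ cm².

4.7347 × 10⁵ cm²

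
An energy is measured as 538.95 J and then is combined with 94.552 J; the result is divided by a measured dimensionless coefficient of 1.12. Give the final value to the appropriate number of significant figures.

566 J

538.95 J + 94.552 J = 633.502 J; the sum is limited to 2 decimal places (5 s.f.).
Carrying full precision, 633.502 ÷ 1.12 = 565.626785714… J; 1.12 has 3 s.f., so the result keeps min(5, 3) = 3 s.f.
Rounded to 3 significant figures: 566 J.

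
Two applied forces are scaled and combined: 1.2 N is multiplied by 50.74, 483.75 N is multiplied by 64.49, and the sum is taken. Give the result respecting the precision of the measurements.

3.126 × 10^4 N

1.2 × 50.74 = 60.888 → 61 N (2 s.f., last digit at the 10^0 place).
483.75 × 64.49 = 31197.0375 → 3.120 × 10^4 N (4 s.f., last digit at the 10^1 place).
Sum: 31257.9255 N; keep the coarser place, 10^1.
Result: 3.126 × 10^4 N.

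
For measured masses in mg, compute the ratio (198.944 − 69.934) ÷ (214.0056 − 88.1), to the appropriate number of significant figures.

1.025

198.944 − 69.934 = 129.010, limited to 3 d.p. → 6 s.f.; 214.0056 − 88.1 = 125.9056, limited to 1 d.p. → 4 s.f.
Carrying full precision, 129.010 ÷ 125.9056 = 1.0246565681…; keep min(6, 4) = 4 s.f.
Rounded to 4 significant figures: 1.025.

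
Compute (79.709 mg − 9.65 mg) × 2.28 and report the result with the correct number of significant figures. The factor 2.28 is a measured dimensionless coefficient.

79.709 mg − 9.65 mg = 70.059 mg; the difference is limited to 2 decimal places (4 s.f.).
Carrying full precision, 70.059 × 2.28 = 159.73452 mg; 2.28 has 3 s.f., so the result keeps min(4, 3) = 3 s.f.
Rounded to 3 significant figures: 1.60 × 10^2 mg.

1.60 × 10^2 mg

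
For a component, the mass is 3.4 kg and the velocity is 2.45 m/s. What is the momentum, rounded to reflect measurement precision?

8.3 kg·m/s

momentum = 3.4 kg × 2.45 m/s = 8.33 kg·m/s.
3.4 has 2 significant figures; 2.45 has 3.
Division/multiplication keeps the fewest: 2 significant figures.
Rounded: 8.3 kg·m/s.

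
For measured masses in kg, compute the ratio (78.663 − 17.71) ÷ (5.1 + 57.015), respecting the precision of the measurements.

78.663 − 17.71 = 60.953, limited to 2 d.p. → 4 s.f.; 5.1 + 57.015 = 62.115, limited to 1 d.p. → 3 s.f.
Carrying full precision, 60.953 ÷ 62.115 = 0.981292763423…; keep min(4, 3) = 3 s.f.
Rounded to 3 significant figures: 0.981.

0.981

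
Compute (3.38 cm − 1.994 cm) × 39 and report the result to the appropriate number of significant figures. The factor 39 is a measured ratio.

3.38 cm − 1.994 cm = 1.386 cm; the difference is limited to 2 decimal places (3 s.f.).
Carrying full precision, 1.386 × 39 = 54.054 cm; 39 has 2 s.f., so the result keeps min(3, 2) = 2 s.f.
Rounded to 2 significant figures: 54 cm.

54 cm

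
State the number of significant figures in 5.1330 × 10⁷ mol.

5.1330 × 10⁷: in scientific notation every digit of the coefficient is significant.

5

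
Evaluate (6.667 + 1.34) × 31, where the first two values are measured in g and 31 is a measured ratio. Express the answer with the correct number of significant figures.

2.5 × 10² g

6.667 g + 1.34 g = 8.007 g; the sum is limited to 2 decimal places (3 s.f.).
Carrying full precision, 8.007 × 31 = 248.217 g; 31 has 2 s.f., so the result keeps min(3, 2) = 2 s.f.
Rounded to 2 significant figures: 2.5 × 10² g.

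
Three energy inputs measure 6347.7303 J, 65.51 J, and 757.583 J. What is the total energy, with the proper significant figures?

6347.7303 J + 65.51 J + 757.583 J = 7170.8233 J.
Addition/subtraction keeps the fewest decimal places: 6347.7303 → 4 decimal places, 65.51 → 2 decimal places, 757.583 → 3 decimal places; limit is 2.
Rounded to 2 decimal places: 7170.82 J.

7170.82 J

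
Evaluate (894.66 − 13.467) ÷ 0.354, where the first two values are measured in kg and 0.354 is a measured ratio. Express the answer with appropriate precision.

894.66 kg − 13.467 kg = 881.193 kg; the difference is limited to 2 decimal places (5 s.f.).
Carrying full precision, 881.193 ÷ 0.354 = 2489.24576271… kg; 0.354 has 3 s.f., so the result keeps min(5, 3) = 3 s.f.
Rounded to 3 significant figures: 2.49 × 10^3 kg.

2.49 × 10^3 kg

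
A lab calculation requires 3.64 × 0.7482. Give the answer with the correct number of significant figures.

3.64 × 0.7482 = 2.723448
Multiplication/division keeps the fewest significant figures: 3.64 → 3 s.f., 0.7482 → 4 s.f.; limit is 3.
Rounded to 3 significant figures: 2.72.

2.72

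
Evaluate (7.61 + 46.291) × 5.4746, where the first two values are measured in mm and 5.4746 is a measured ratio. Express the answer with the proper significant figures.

7.61 mm + 46.291 mm = 53.901 mm; the sum is limited to 2 decimal places (4 s.f.).
Carrying full precision, 53.901 × 5.4746 = 295.0864146 mm; 5.4746 has 5 s.f., so the result keeps min(4, 5) = 4 s.f.
Rounded to 4 significant figures: 295.1 mm.

295.1 mm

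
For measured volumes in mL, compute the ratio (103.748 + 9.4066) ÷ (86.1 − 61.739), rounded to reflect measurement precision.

103.748 + 9.4066 = 113.1546, limited to 3 d.p. → 6 s.f.; 86.1 − 61.739 = 24.361, limited to 1 d.p. → 3 s.f.
Carrying full precision, 113.1546 ÷ 24.361 = 4.64490784451…; keep min(6, 3) = 3 s.f.
Rounded to 3 significant figures: 4.64.

4.64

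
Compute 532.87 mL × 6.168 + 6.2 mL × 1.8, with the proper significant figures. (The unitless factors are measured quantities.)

3298 mL

532.87 × 6.168 = 3286.74216 → 3287 mL (4 s.f., last digit at the 10^0 place).
6.2 × 1.8 = 11.16 → 11 mL (2 s.f., last digit at the 10^0 place).
Sum: 3297.90216 mL; keep the coarser place, 10^0.
Result: 3298 mL.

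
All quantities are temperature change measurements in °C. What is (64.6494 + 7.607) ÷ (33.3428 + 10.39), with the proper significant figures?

64.6494 + 7.607 = 72.2564, limited to 3 d.p. → 5 s.f.; 33.3428 + 10.39 = 43.7328, limited to 2 d.p. → 4 s.f.
Carrying full precision, 72.2564 ÷ 43.7328 = 1.65222441737…; keep min(5, 4) = 4 s.f.
Rounded to 4 significant figures: 1.652.

1.652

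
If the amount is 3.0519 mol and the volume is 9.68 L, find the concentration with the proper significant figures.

concentration = 3.0519 mol ÷ 9.68 L = 0.31527892562… mol/L.
3.0519 has 5 significant figures; 9.68 has 3.
Division/multiplication keeps the fewest: 3 significant figures.
Rounded: 3.15 × 10^-1 mol/L.

3.15 × 10^-1 mol/L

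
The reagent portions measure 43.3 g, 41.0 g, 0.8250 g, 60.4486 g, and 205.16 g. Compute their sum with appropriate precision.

350.7 g

43.3 g + 41.0 g + 0.8250 g + 60.4486 g + 205.16 g = 350.7336 g.
Addition/subtraction keeps the fewest decimal places: 43.3 → 1 decimal place, 41.0 → 1 decimal place, 0.8250 → 4 decimal places, 60.4486 → 4 decimal places, 205.16 → 2 decimal places; limit is 1.
Rounded to 1 decimal place: 350.7 g.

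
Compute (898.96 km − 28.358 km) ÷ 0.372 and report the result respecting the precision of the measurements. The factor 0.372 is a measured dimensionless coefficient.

898.96 km − 28.358 km = 870.602 km; the difference is limited to 2 decimal places (5 s.f.).
Carrying full precision, 870.602 ÷ 0.372 = 2340.32795699… km; 0.372 has 3 s.f., so the result keeps min(5, 3) = 3 s.f.
Rounded to 3 significant figures: 2.34 × 10^3 km.

2.34 × 10^3 km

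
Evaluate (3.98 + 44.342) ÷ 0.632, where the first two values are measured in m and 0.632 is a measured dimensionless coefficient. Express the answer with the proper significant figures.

76.5 m

3.98 m + 44.342 m = 48.322 m; the sum is limited to 2 decimal places (4 s.f.).
Carrying full precision, 48.322 ÷ 0.632 = 76.4588607595… m; 0.632 has 3 s.f., so the result keeps min(4, 3) = 3 s.f.
Rounded to 3 significant figures: 76.5 m.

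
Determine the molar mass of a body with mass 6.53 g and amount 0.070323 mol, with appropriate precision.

92.9 g/mol

molar mass = 6.53 g ÷ 0.070323 mol = 92.8572444293… g/mol.
6.53 has 3 significant figures; 0.070323 has 5.
Division/multiplication keeps the fewest: 3 significant figures.
Rounded: 92.9 g/mol.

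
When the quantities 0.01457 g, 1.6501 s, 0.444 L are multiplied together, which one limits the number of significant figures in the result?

0.444 L

0.01457 g → 4 s.f.; 1.6501 s → 5 s.f.; 0.444 L → 3 s.f.
The fewest is 3 significant figures, from 0.444 L.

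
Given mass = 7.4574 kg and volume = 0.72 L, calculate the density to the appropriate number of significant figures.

density = 7.4574 kg ÷ 0.72 L = 10.3575 kg/L.
7.4574 has 5 significant figures; 0.72 has 2.
Division/multiplication keeps the fewest: 2 significant figures.
Rounded: 10. kg/L.

10. kg/L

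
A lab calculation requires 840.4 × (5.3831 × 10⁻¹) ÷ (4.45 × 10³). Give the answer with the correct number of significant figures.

0.102

840.4 × (5.3831 × 10⁻¹) ÷ (4.45 × 10³) = 0.101661960449…
Multiplication/division keeps the fewest significant figures: 840.4 → 4 s.f., 5.3831 × 10⁻¹ → 5 s.f., 4.45 × 10³ → 3 s.f.; limit is 3.
Rounded to 3 significant figures: 0.102.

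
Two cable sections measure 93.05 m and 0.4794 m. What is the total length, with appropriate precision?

93.53 m

93.05 m + 0.4794 m = 93.5294 m.
Addition/subtraction keeps the fewest decimal places: 93.05 → 2 decimal places, 0.4794 → 4 decimal places; limit is 2.
Rounded to 2 decimal places: 93.53 m.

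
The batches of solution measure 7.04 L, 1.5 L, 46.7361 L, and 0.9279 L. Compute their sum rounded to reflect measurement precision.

56.2 L

7.04 L + 1.5 L + 46.7361 L + 0.9279 L = 56.2040 L.
Addition/subtraction keeps the fewest decimal places: 7.04 → 2 decimal places, 1.5 → 1 decimal place, 46.7361 → 4 decimal places, 0.9279 → 4 decimal places; limit is 1.
Rounded to 1 decimal place: 56.2 L.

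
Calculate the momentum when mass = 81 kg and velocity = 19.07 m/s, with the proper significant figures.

momentum = 81 kg × 19.07 m/s = 1544.67 kg·m/s.
81 has 2 significant figures; 19.07 has 4.
Division/multiplication keeps the fewest: 2 significant figures.
Rounded: 1.5 × 10³ kg·m/s.

1.5 × 10³ kg·m/s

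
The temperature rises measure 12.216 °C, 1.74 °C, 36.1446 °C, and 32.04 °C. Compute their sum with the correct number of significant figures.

12.216 °C + 1.74 °C + 36.1446 °C + 32.04 °C = 82.1406 °C.
Addition/subtraction keeps the fewest decimal places: 12.216 → 3 decimal places, 1.74 → 2 decimal places, 36.1446 → 4 decimal places, 32.04 → 2 decimal places; limit is 2.
Rounded to 2 decimal places: 82.14 °C.

82.14 °C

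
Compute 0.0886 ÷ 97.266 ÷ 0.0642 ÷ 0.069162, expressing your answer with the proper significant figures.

0.205

0.0886 ÷ 97.266 ÷ 0.0642 ÷ 0.069162 = 0.205149325828…
Multiplication/division keeps the fewest significant figures: 0.0886 → 3 s.f., 97.266 → 5 s.f., 0.0642 → 3 s.f., 0.069162 → 5 s.f.; limit is 3.
Rounded to 3 significant figures: 0.205.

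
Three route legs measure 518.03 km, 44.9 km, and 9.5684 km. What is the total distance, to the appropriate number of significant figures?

5.725 × 10² km

518.03 km + 44.9 km + 9.5684 km = 572.4984 km.
Addition/subtraction keeps the fewest decimal places: 518.03 → 2 decimal places, 44.9 → 1 decimal place, 9.5684 → 4 decimal places; limit is 1.
Rounded to 1 decimal place: 5.725 × 10² km.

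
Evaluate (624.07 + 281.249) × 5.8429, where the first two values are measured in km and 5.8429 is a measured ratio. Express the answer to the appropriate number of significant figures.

624.07 km + 281.249 km = 905.319 km; the sum is limited to 2 decimal places (5 s.f.).
Carrying full precision, 905.319 × 5.8429 = 5289.6883851 km; 5.8429 has 5 s.f., so the result keeps min(5, 5) = 5 s.f.
Rounded to 5 significant figures: 5289.7 km.

5289.7 km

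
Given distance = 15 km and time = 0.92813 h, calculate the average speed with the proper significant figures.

average speed = 15 km ÷ 0.92813 h = 16.1615290961… km/h.
15 has 2 significant figures; 0.92813 has 5.
Division/multiplication keeps the fewest: 2 significant figures.
Rounded: 16 km/h.

16 km/h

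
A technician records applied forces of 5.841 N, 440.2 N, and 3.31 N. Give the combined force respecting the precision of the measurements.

5.841 N + 440.2 N + 3.31 N = 449.351 N.
Addition/subtraction keeps the fewest decimal places: 5.841 → 3 decimal places, 440.2 → 1 decimal place, 3.31 → 2 decimal places; limit is 1.
Rounded to 1 decimal place: 449.4 N.

449.4 N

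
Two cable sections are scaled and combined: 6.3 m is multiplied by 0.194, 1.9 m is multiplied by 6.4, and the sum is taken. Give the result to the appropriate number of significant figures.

13 m

6.3 × 0.194 = 1.2222 → 1.2 m (2 s.f., last digit at the 10^-1 place).
1.9 × 6.4 = 12.16 → 12 m (2 s.f., last digit at the 10^0 place).
Sum: 13.3822 m; keep the coarser place, 10^0.
Result: 13 m.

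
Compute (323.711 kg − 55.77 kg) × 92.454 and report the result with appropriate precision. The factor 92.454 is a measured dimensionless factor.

323.711 kg − 55.77 kg = 267.941 kg; the difference is limited to 2 decimal places (5 s.f.).
Carrying full precision, 267.941 × 92.454 = 24772.217214 kg; 92.454 has 5 s.f., so the result keeps min(5, 5) = 5 s.f.
Rounded to 5 significant figures: 24772 kg.

24772 kg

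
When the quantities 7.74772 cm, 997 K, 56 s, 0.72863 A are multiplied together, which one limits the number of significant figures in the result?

7.74772 cm → 6 s.f.; 997 K → 3 s.f.; 56 s → 2 s.f.; 0.72863 A → 5 s.f.
The fewest is 2 significant figures, from 56 s.

56 s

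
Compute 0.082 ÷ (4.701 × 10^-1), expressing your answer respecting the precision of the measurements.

0.17

0.082 ÷ (4.701 × 10^-1) = 0.174430972134…
Multiplication/division keeps the fewest significant figures: 0.082 → 2 s.f., 4.701 × 10^-1 → 4 s.f.; limit is 2.
Rounded to 2 significant figures: 0.17.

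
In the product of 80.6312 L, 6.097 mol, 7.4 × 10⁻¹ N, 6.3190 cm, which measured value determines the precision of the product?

80.6312 L → 6 s.f.; 6.097 mol → 4 s.f.; 7.4 × 10⁻¹ N → 2 s.f.; 6.3190 cm → 5 s.f.
The fewest is 2 significant figures, from 7.4 × 10⁻¹ N.

7.4 × 10⁻¹ N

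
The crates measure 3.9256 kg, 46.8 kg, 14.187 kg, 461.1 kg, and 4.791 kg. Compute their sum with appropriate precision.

3.9256 kg + 46.8 kg + 14.187 kg + 461.1 kg + 4.791 kg = 530.8036 kg.
Addition/subtraction keeps the fewest decimal places: 3.9256 → 4 decimal places, 46.8 → 1 decimal place, 14.187 → 3 decimal places, 461.1 → 1 decimal place, 4.791 → 3 decimal places; limit is 1.
Rounded to 1 decimal place: 530.8 kg.

530.8 kg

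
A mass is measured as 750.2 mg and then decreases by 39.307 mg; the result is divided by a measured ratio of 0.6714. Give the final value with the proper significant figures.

750.2 mg − 39.307 mg = 710.893 mg; the difference is limited to 1 decimal place (4 s.f.).
Carrying full precision, 710.893 ÷ 0.6714 = 1058.82186476… mg; 0.6714 has 4 s.f., so the result keeps min(4, 4) = 4 s.f.
Rounded to 4 significant figures: 1059 mg.

1059 mg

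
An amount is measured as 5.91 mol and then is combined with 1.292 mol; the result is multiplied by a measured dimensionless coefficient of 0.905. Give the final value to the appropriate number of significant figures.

6.52 mol

5.91 mol + 1.292 mol = 7.202 mol; the sum is limited to 2 decimal places (3 s.f.).
Carrying full precision, 7.202 × 0.905 = 6.51781 mol; 0.905 has 3 s.f., so the result keeps min(3, 3) = 3 s.f.
Rounded to 3 significant figures: 6.52 mol.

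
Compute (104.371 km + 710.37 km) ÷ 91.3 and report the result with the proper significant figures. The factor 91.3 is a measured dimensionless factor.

104.371 km + 710.37 km = 814.741 km; the sum is limited to 2 decimal places (5 s.f.).
Carrying full precision, 814.741 ÷ 91.3 = 8.92377875137… km; 91.3 has 3 s.f., so the result keeps min(5, 3) = 3 s.f.
Rounded to 3 significant figures: 8.92 km.

8.92 km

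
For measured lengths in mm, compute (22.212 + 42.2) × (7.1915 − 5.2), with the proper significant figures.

22.212 + 42.2 = 64.412, limited to 1 d.p. → 3 s.f.; 7.1915 − 5.2 = 1.9915, limited to 1 d.p. → 2 s.f.
Carrying full precision, 64.412 × 1.9915 = 128.276498; keep min(3, 2) = 2 s.f.
Rounded to 2 significant figures: 1.3 × 10^2 mm².

1.3 × 10^2 mm²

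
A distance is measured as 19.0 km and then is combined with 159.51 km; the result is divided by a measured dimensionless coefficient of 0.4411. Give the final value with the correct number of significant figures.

404.7 km

19.0 km + 159.51 km = 178.51 km; the sum is limited to 1 decimal place (4 s.f.).
Carrying full precision, 178.51 ÷ 0.4411 = 404.692813421… km; 0.4411 has 4 s.f., so the result keeps min(4, 4) = 4 s.f.
Rounded to 4 significant figures: 404.7 km.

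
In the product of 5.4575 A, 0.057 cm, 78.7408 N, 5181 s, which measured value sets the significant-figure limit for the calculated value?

0.057 cm

5.4575 A → 5 s.f.; 0.057 cm → 2 s.f.; 78.7408 N → 6 s.f.; 5181 s → 4 s.f.
The fewest is 2 significant figures, from 0.057 cm.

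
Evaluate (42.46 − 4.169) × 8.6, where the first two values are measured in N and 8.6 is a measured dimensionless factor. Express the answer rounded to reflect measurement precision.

42.46 N − 4.169 N = 38.291 N; the difference is limited to 2 decimal places (4 s.f.).
Carrying full precision, 38.291 × 8.6 = 329.3026 N; 8.6 has 2 s.f., so the result keeps min(4, 2) = 2 s.f.
Rounded to 2 significant figures: 3.3 × 10^2 N.

3.3 × 10^2 N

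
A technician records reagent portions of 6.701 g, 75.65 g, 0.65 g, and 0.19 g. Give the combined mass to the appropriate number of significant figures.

83.19 g

6.701 g + 75.65 g + 0.65 g + 0.19 g = 83.191 g.
Addition/subtraction keeps the fewest decimal places: 6.701 → 3 decimal places, 75.65 → 2 decimal places, 0.65 → 2 decimal places, 0.19 → 2 decimal places; limit is 2.
Rounded to 2 decimal places: 83.19 g.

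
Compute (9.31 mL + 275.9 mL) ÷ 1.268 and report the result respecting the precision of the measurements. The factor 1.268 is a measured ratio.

224.9 mL

9.31 mL + 275.9 mL = 285.21 mL; the sum is limited to 1 decimal place (4 s.f.).
Carrying full precision, 285.21 ÷ 1.268 = 224.929022082… mL; 1.268 has 4 s.f., so the result keeps min(4, 4) = 4 s.f.
Rounded to 4 significant figures: 224.9 mL.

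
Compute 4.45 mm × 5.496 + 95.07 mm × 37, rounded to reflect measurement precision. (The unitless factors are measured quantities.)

3.5 × 10³ mm

4.45 × 5.496 = 24.4572 → 24.5 mm (3 s.f., last digit at the 10^-1 place).
95.07 × 37 = 3517.59 → 3.5 × 10³ mm (2 s.f., last digit at the 10^2 place).
Sum: 3542.0472 mm; keep the coarser place, 10^2.
Result: 3.5 × 10³ mm.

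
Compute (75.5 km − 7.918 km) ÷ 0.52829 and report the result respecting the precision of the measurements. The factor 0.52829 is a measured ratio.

128 km

75.5 km − 7.918 km = 67.582 km; the difference is limited to 1 decimal place (3 s.f.).
Carrying full precision, 67.582 ÷ 0.52829 = 127.925949762… km; 0.52829 has 5 s.f., so the result keeps min(3, 5) = 3 s.f.
Rounded to 3 significant figures: 128 km.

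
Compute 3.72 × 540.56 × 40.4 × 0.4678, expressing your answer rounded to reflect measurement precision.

3.80 × 10^4

3.72 × 540.56 × 40.4 × 0.4678 = 38003.9229028…
Multiplication/division keeps the fewest significant figures: 3.72 → 3 s.f., 540.56 → 5 s.f., 40.4 → 3 s.f., 0.4678 → 4 s.f.; limit is 3.
Rounded to 3 significant figures: 3.80 × 10^4.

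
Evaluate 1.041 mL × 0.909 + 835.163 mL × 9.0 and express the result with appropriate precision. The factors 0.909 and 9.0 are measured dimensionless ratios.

7.5 × 10³ mL

1.041 × 0.909 = 0.946269 → 0.946 mL (3 s.f., last digit at the 10^-3 place).
835.163 × 9.0 = 7516.467 → 7.5 × 10³ mL (2 s.f., last digit at the 10^2 place).
Sum: 7517.413269 mL; keep the coarser place, 10^2.
Result: 7.5 × 10³ mL.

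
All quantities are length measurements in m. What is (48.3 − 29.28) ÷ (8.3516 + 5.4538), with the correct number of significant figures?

48.3 − 29.28 = 19.02, limited to 1 d.p. → 3 s.f.; 8.3516 + 5.4538 = 13.8054, limited to 4 d.p. → 6 s.f.
Carrying full precision, 19.02 ÷ 13.8054 = 1.37772176105…; keep min(3, 6) = 3 s.f.
Rounded to 3 significant figures: 1.38.

1.38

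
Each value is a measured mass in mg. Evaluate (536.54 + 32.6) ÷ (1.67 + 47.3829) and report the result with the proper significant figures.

536.54 + 32.6 = 569.14, limited to 1 d.p. → 4 s.f.; 1.67 + 47.3829 = 49.0529, limited to 2 d.p. → 4 s.f.
Carrying full precision, 569.14 ÷ 49.0529 = 11.6025759945…; keep min(4, 4) = 4 s.f.
Rounded to 4 significant figures: 11.60.

11.60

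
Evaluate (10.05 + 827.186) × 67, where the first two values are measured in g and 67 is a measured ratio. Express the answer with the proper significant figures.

5.6 × 10⁴ g

10.05 g + 827.186 g = 837.236 g; the sum is limited to 2 decimal places (5 s.f.).
Carrying full precision, 837.236 × 67 = 56094.812 g; 67 has 2 s.f., so the result keeps min(5, 2) = 2 s.f.
Rounded to 2 significant figures: 5.6 × 10⁴ g.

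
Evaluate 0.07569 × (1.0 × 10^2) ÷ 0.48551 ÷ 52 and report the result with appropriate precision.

0.07569 × (1.0 × 10^2) ÷ 0.48551 ÷ 52 = 0.299803695717…
Multiplication/division keeps the fewest significant figures: 0.07569 → 4 s.f., 1.0 × 10^2 → 2 s.f., 0.48551 → 5 s.f., 52 → 2 s.f.; limit is 2.
Rounded to 2 significant figures: 3.0 × 10^-1.

3.0 × 10^-1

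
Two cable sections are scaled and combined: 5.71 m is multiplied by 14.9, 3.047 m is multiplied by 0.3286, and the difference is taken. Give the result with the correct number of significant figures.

5.71 × 14.9 = 85.079 → 85.1 m (3 s.f., last digit at the 10^-1 place).
3.047 × 0.3286 = 1.0012442 → 1.001 m (4 s.f., last digit at the 10^-3 place).
Difference: 84.0777558 m; keep the coarser place, 10^-1.
Result: 84.1 m.

84.1 m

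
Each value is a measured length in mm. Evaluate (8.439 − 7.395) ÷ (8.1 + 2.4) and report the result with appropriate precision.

9.94 × 10⁻²

8.439 − 7.395 = 1.044, limited to 3 d.p. → 4 s.f.; 8.1 + 2.4 = 10.5, limited to 1 d.p. → 3 s.f.
Carrying full precision, 1.044 ÷ 10.5 = 0.0994285714286…; keep min(4, 3) = 3 s.f.
Rounded to 3 significant figures: 9.94 × 10⁻².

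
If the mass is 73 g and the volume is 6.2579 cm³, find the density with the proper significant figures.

density = 73 g ÷ 6.2579 cm³ = 11.6652551175… g/cm³.
73 has 2 significant figures; 6.2579 has 5.
Division/multiplication keeps the fewest: 2 significant figures.
Rounded: 12 g/cm³.

12 g/cm³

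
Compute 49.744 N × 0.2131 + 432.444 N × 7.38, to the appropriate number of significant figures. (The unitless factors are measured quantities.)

3.20 × 10³ N

49.744 × 0.2131 = 10.6004464 → 10.60 N (4 s.f., last digit at the 10^-2 place).
432.444 × 7.38 = 3191.43672 → 3.19 × 10³ N (3 s.f., last digit at the 10^1 place).
Sum: 3202.0371664 N; keep the coarser place, 10^1.
Result: 3.20 × 10³ N.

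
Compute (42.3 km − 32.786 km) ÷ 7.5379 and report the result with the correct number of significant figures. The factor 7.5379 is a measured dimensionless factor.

1.3 km

42.3 km − 32.786 km = 9.514 km; the difference is limited to 1 decimal place (2 s.f.).
Carrying full precision, 9.514 ÷ 7.5379 = 1.26215524218… km; 7.5379 has 5 s.f., so the result keeps min(2, 5) = 2 s.f.
Rounded to 2 significant figures: 1.3 km.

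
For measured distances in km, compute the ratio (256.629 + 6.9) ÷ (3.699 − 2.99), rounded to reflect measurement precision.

3.7 × 10²

256.629 + 6.9 = 263.529, limited to 1 d.p. → 4 s.f.; 3.699 − 2.99 = 0.709, limited to 2 d.p. → 2 s.f.
Carrying full precision, 263.529 ÷ 0.709 = 371.691114245…; keep min(4, 2) = 2 s.f.
Rounded to 2 significant figures: 3.7 × 10².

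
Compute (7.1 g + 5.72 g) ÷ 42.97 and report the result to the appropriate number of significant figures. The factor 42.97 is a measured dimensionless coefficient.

7.1 g + 5.72 g = 12.82 g; the sum is limited to 1 decimal place (3 s.f.).
Carrying full precision, 12.82 ÷ 42.97 = 0.298347684431… g; 42.97 has 4 s.f., so the result keeps min(3, 4) = 3 s.f.
Rounded to 3 significant figures: 0.298 g.

0.298 g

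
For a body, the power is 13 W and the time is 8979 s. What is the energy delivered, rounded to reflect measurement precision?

energy delivered = 13 W × 8979 s = 116727 J.
13 has 2 significant figures; 8979 has 4.
Division/multiplication keeps the fewest: 2 significant figures.
Rounded: 1.2 × 10^5 J.

1.2 × 10^5 J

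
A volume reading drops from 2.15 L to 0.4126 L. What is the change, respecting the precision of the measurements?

2.15 L − 0.4126 L = 1.7374 L.
Addition/subtraction keeps the fewest decimal places: 2.15 → 2 decimal places, 0.4126 → 4 decimal places; limit is 2.
Rounded to 2 decimal places: 1.74 L.

1.74 L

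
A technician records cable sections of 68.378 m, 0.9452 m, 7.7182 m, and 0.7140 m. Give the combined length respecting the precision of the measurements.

68.378 m + 0.9452 m + 7.7182 m + 0.7140 m = 77.7554 m.
Addition/subtraction keeps the fewest decimal places: 68.378 → 3 decimal places, 0.9452 → 4 decimal places, 7.7182 → 4 decimal places, 0.7140 → 4 decimal places; limit is 3.
Rounded to 3 decimal places: 77.755 m.

77.755 m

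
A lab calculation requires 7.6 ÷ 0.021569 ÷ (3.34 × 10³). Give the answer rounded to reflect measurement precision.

0.11

7.6 ÷ 0.021569 ÷ (3.34 × 10³) = 0.105496272511…
Multiplication/division keeps the fewest significant figures: 7.6 → 2 s.f., 0.021569 → 5 s.f., 3.34 × 10³ → 3 s.f.; limit is 2.
Rounded to 2 significant figures: 0.11.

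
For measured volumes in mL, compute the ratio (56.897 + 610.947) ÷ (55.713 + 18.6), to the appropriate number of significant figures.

8.99

56.897 + 610.947 = 667.844, limited to 3 d.p. → 6 s.f.; 55.713 + 18.6 = 74.313, limited to 1 d.p. → 3 s.f.
Carrying full precision, 667.844 ÷ 74.313 = 8.98690673233…; keep min(6, 3) = 3 s.f.
Rounded to 3 significant figures: 8.99.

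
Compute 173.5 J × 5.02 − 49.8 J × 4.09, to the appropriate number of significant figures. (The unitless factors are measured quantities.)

173.5 × 5.02 = 870.97 → 8.71 × 10² J (3 s.f., last digit at the 10^0 place).
49.8 × 4.09 = 203.682 → 2.04 × 10² J (3 s.f., last digit at the 10^0 place).
Difference: 667.288 J; keep the coarser place, 10^0.
Result: 6.67 × 10² J.

6.67 × 10² J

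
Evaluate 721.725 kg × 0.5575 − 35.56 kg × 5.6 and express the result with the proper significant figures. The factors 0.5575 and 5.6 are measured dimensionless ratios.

2.0 × 10^2 kg

721.725 × 0.5575 = 402.3616875 → 402.4 kg (4 s.f., last digit at the 10^-1 place).
35.56 × 5.6 = 199.136 → 2.0 × 10^2 kg (2 s.f., last digit at the 10^1 place).
Difference: 203.2256875 kg; keep the coarser place, 10^1.
Result: 2.0 × 10^2 kg.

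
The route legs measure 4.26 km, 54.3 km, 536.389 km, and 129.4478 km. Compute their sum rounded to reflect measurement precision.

4.26 km + 54.3 km + 536.389 km + 129.4478 km = 724.3968 km.
Addition/subtraction keeps the fewest decimal places: 4.26 → 2 decimal places, 54.3 → 1 decimal place, 536.389 → 3 decimal places, 129.4478 → 4 decimal places; limit is 1.
Rounded to 1 decimal place: 724.4 km.

724.4 km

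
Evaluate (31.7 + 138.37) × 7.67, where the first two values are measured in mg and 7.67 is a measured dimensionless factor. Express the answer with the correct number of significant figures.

1.30 × 10³ mg

31.7 mg + 138.37 mg = 170.07 mg; the sum is limited to 1 decimal place (4 s.f.).
Carrying full precision, 170.07 × 7.67 = 1304.4369 mg; 7.67 has 3 s.f., so the result keeps min(4, 3) = 3 s.f.
Rounded to 3 significant figures: 1.30 × 10³ mg.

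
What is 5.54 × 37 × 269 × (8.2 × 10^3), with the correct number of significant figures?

4.5 × 10^8

5.54 × 37 × 269 × (8.2 × 10^3) = 452144884
Multiplication/division keeps the fewest significant figures: 5.54 → 3 s.f., 37 → 2 s.f., 269 → 3 s.f., 8.2 × 10^3 → 2 s.f.; limit is 2.
Rounded to 2 significant figures: 4.5 × 10^8.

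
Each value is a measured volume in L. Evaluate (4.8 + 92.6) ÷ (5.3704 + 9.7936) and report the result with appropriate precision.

4.8 + 92.6 = 97.4, limited to 1 d.p. → 3 s.f.; 5.3704 + 9.7936 = 15.1640, limited to 4 d.p. → 6 s.f.
Carrying full precision, 97.4 ÷ 15.1640 = 6.42310735954…; keep min(3, 6) = 3 s.f.
Rounded to 3 significant figures: 6.42.

6.42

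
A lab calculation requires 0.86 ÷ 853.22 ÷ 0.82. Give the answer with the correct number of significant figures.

0.86 ÷ 853.22 ÷ 0.82 = 0.00122920288765…
Multiplication/division keeps the fewest significant figures: 0.86 → 2 s.f., 853.22 → 5 s.f., 0.82 → 2 s.f.; limit is 2.
Rounded to 2 significant figures: 0.0012.

0.0012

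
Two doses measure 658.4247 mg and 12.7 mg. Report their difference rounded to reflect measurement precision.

658.4247 mg − 12.7 mg = 645.7247 mg.
Addition/subtraction keeps the fewest decimal places: 658.4247 → 4 decimal places, 12.7 → 1 decimal place; limit is 1.
Rounded to 1 decimal place: 645.7 mg.

645.7 mg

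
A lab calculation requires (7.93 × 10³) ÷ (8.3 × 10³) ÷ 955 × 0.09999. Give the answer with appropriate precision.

1.0 × 10⁻⁴

(7.93 × 10³) ÷ (8.3 × 10³) ÷ 955 × 0.09999 = 0.000100034151265…
Multiplication/division keeps the fewest significant figures: 7.93 × 10³ → 3 s.f., 8.3 × 10³ → 2 s.f., 955 → 3 s.f., 0.09999 → 4 s.f.; limit is 2.
Rounded to 2 significant figures: 1.0 × 10⁻⁴.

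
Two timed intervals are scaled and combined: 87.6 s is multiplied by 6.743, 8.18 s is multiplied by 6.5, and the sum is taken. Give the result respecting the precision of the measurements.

644 s

87.6 × 6.743 = 590.6868 → 591 s (3 s.f., last digit at the 10^0 place).
8.18 × 6.5 = 53.17 → 53 s (2 s.f., last digit at the 10^0 place).
Sum: 643.8568 s; keep the coarser place, 10^0.
Result: 644 s.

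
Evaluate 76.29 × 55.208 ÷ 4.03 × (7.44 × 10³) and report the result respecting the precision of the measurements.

7.78 × 10⁶

76.29 × 55.208 ÷ 4.03 × (7.44 × 10³) = 7775664.59077…
Multiplication/division keeps the fewest significant figures: 76.29 → 4 s.f., 55.208 → 5 s.f., 4.03 → 3 s.f., 7.44 × 10³ → 3 s.f.; limit is 3.
Rounded to 3 significant figures: 7.78 × 10⁶.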